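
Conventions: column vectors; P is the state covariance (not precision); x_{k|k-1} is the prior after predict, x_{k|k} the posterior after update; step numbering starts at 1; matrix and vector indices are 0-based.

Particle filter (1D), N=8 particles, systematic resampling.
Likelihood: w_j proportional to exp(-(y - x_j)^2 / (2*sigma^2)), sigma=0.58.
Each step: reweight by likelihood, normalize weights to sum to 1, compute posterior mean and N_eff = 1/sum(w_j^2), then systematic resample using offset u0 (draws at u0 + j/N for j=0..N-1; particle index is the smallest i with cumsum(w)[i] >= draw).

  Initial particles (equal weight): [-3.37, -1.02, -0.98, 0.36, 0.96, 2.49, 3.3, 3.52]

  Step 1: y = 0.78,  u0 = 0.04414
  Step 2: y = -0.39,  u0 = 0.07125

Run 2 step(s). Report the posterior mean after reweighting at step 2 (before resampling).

post_mean = 0.4399

step 1: w=[0.0000, 0.0046, 0.0057, 0.4388, 0.5435, 0.0074, 0.0000, 0.0000]  mean=0.6880  Neff=2.0493  idx=[3, 3, 3, 3, 4, 4, 4, 4]
step 2: w=[0.2167, 0.2167, 0.2167, 0.2167, 0.0333, 0.0333, 0.0333, 0.0333]  mean=0.4399  Neff=5.2012  idx=[0, 0, 1, 2, 2, 3, 3, 6]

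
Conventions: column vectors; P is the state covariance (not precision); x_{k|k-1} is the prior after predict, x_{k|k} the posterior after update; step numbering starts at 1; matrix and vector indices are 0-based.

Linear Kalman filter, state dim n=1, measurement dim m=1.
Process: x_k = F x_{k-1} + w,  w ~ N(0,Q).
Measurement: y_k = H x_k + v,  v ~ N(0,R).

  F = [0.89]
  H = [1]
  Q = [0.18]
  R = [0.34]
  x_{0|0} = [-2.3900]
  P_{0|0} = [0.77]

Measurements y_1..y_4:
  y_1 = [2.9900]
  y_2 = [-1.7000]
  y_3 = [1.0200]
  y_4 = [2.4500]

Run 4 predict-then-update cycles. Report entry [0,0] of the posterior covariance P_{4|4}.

step 1: x^-=[-2.1271]  P^-=[0.7899]  S=[1.1299]  K=[0.6991]  nu=[5.1171]  x^+=[1.4502]  P^+=[0.2377]
step 2: x^-=[1.2907]  P^-=[0.3683]  S=[0.7083]  K=[0.5200]  nu=[-2.9907]  x^+=[-0.2643]  P^+=[0.1768]
step 3: x^-=[-0.2353]  P^-=[0.3200]  S=[0.6600]  K=[0.4849]  nu=[1.2553]  x^+=[0.3734]  P^+=[0.1649]
step 4: x^-=[0.3323]  P^-=[0.3106]  S=[0.6506]  K=[0.4774]  nu=[2.1177]  x^+=[1.3433]  P^+=[0.1623]

P_post[0,0] = 0.1623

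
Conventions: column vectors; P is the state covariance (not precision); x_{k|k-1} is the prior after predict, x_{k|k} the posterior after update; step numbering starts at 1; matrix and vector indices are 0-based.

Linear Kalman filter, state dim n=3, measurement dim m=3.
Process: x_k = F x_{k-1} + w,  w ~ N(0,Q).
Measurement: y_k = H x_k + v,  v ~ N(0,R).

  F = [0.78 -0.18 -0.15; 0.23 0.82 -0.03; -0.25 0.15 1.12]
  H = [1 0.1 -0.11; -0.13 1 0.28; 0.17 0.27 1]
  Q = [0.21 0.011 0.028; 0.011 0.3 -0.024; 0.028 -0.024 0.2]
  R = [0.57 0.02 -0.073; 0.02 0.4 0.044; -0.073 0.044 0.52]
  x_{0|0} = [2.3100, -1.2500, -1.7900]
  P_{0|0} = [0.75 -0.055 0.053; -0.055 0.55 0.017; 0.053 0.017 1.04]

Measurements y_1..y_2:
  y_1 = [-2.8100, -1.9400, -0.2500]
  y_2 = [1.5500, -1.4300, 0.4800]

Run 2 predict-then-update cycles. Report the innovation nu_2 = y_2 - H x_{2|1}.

innov = [1.6713, -0.0265, 1.3976]

step 1: x^-=[2.2953, -0.4400, -2.7698]  P^-=[0.7115 0.0311 -0.2723; 0.0311 0.6881 0.0045; -0.2723 0.0045 1.5440]  S=[1.3731 -0.1011 -0.3612; -0.1011 1.2355 0.6779; -0.3612 0.6779 2.0475]  K=[0.5508 -0.0994 0.0603; 0.0936 0.6121 -0.0906; -0.1350 -0.0213 0.7153]  nu=[-5.3660, -0.4261, 2.2484]  x^+=[-0.4823, -1.4068, -0.4279]  P^+=[0.2963 0.0327 -0.0724; 0.0327 0.2770 -0.1074; -0.0724 -0.1074 0.4222]
step 2: x^-=[-0.0588, -1.2516, -0.5697]  P^-=[0.4107 0.0615 -0.1448; 0.0615 0.5210 -0.1441; -0.1448 -0.1441 0.7564]  S=[1.0424 0.0253 -0.2069; 0.0253 0.9011 0.2527; -0.2069 0.2527 1.2049]  K=[0.4239 -0.0581 0.0365; 0.0924 0.5480 -0.0932; -0.1185 -0.0596 0.5672]  nu=[1.6713, -0.0265, 1.3976]  x^+=[0.7022, -1.2420, 0.0266]  P^+=[0.2275 0.0339 -0.0623; 0.0339 0.2506 -0.1045; -0.0623 -0.1045 0.3398]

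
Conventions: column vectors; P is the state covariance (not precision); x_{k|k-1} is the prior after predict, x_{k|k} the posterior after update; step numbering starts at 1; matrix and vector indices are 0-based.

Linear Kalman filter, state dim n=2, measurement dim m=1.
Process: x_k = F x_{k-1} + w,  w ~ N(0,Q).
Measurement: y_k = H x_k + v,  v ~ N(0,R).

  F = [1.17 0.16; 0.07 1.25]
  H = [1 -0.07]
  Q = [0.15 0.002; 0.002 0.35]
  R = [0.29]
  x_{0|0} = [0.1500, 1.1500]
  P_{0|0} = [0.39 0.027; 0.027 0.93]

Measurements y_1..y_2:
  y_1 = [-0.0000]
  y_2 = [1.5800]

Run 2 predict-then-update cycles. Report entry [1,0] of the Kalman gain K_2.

step 1: x^-=[0.3595, 1.4480]  P^-=[0.7178 0.2597; 0.2597 1.8098]  S=[0.9803]  K=[0.7137; 0.1357]  nu=[-0.2581]  x^+=[0.1753, 1.4130]  P^+=[0.2185 0.1648; 0.1648 1.7917]
step 2: x^-=[0.4311, 1.7785]  P^-=[0.5567 0.6211; 0.6211 3.1794]  S=[0.7753]  K=[0.6619; 0.5140]  nu=[1.2733]  x^+=[1.2740, 2.4330]  P^+=[0.2170 0.3573; 0.3573 2.9746]

K[1,0] = 0.5140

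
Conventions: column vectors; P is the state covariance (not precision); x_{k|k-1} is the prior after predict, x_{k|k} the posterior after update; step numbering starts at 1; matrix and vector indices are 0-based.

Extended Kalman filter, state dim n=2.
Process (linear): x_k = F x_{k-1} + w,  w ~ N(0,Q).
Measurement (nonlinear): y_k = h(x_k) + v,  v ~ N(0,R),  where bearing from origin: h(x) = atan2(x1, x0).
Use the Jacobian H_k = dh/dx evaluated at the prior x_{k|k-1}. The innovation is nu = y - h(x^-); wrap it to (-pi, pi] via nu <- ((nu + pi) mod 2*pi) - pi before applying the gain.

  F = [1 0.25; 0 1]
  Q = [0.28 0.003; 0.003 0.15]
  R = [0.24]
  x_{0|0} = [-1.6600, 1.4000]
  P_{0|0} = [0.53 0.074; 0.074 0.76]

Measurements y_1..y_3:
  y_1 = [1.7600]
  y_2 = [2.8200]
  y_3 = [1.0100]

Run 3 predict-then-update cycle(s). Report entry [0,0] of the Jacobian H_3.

step 1: x^-=[-1.3100, 1.4000]  P^-=[0.8945 0.2670; 0.2670 0.9100]  H_jac=[-0.3808 -0.3564]  S=[0.5578]  K=[-0.7813; -0.7637]  nu=[-0.5630]  x^+=[-0.8701, 1.8300]  P^+=[0.5540 -0.0658; -0.0658 0.5847]
step 2: x^-=[-0.4126, 1.8300]  P^-=[0.8376 0.0833; 0.0833 0.7347]  H_jac=[-0.5200 -0.1173]  S=[0.4868]  K=[-0.9149; -0.2660]  nu=[1.0274]  x^+=[-1.3526, 1.5567]  P^+=[0.4302 -0.0351; -0.0351 0.7002]
step 3: x^-=[-0.9635, 1.5567]  P^-=[0.7364 0.1429; 0.1429 0.8502]  H_jac=[-0.4645 -0.2875]  S=[0.5073]  K=[-0.7552; -0.6127]  nu=[-1.1150]  x^+=[-0.1214, 2.2398]  P^+=[0.4470 -0.0918; -0.0918 0.6598]

H_jac[0,0] = -0.4645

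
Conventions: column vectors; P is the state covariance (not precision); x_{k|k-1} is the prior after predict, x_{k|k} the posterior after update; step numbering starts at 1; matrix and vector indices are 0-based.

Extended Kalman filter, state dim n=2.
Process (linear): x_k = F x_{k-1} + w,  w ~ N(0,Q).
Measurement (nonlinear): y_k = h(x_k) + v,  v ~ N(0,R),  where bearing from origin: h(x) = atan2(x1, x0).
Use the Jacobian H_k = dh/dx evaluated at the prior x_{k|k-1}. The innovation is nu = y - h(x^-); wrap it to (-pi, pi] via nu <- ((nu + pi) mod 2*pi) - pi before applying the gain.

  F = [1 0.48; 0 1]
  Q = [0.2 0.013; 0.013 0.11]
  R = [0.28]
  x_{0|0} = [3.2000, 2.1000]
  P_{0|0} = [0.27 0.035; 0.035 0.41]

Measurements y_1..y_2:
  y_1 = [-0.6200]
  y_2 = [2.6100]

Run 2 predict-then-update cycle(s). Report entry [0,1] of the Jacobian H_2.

H_jac[0,1] = 0.1733

step 1: x^-=[4.2080, 2.1000]  P^-=[0.5981 0.2448; 0.2448 0.5200]  H_jac=[-0.0949 0.1903]  S=[0.2954]  K=[-0.0346; 0.2563]  nu=[-1.0829]  x^+=[4.2454, 1.8225]  P^+=[0.5977 0.2474; 0.2474 0.5006]
step 2: x^-=[5.1202, 1.8225]  P^-=[1.1506 0.5007; 0.5007 0.6106]  H_jac=[-0.0617 0.1733]  S=[0.2920]  K=[0.0541; 0.2567]  nu=[2.2680]  x^+=[5.2430, 2.4046]  P^+=[1.1497 0.4966; 0.4966 0.5914]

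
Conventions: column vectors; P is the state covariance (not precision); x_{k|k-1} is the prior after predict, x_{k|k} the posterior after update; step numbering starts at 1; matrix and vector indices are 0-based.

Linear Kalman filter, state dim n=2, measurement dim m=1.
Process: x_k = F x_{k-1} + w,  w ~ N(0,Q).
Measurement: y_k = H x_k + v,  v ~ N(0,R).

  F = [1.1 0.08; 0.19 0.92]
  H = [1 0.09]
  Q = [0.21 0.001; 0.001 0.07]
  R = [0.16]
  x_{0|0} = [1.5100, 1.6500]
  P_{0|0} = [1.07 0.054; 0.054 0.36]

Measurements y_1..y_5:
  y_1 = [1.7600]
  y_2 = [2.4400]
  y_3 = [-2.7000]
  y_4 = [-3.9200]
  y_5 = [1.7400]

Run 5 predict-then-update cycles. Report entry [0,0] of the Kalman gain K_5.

K[0,0] = 0.6748

step 1: x^-=[1.7930, 1.8049]  P^-=[1.5165 0.3066; 0.3066 0.4322]  S=[1.7352]  K=[0.8899; 0.1991]  nu=[-0.1954]  x^+=[1.6191, 1.7660]  P^+=[0.1425 -0.0009; -0.0009 0.3634]
step 2: x^-=[1.9223, 1.9323]  P^-=[0.3845 0.0566; 0.0566 0.3824]  S=[0.5578]  K=[0.6985; 0.1632]  nu=[0.3438]  x^+=[2.1624, 1.9885]  P^+=[0.1124 -0.0070; -0.0070 0.3676]
step 3: x^-=[2.5377, 2.2402]  P^-=[0.3471 0.0444; 0.0444 0.3827]  S=[0.5182]  K=[0.6775; 0.1521]  nu=[-5.4394]  x^+=[-1.1477, 1.4127]  P^+=[0.1092 -0.0090; -0.0090 0.3707]
step 4: x^-=[-1.1494, 1.0816]  P^-=[0.3429 0.0418; 0.0418 0.3846]  S=[0.5136]  K=[0.6751; 0.1489]  nu=[-2.8679]  x^+=[-3.0855, 0.6547]  P^+=[0.1089 -0.0098; -0.0098 0.3732]
step 5: x^-=[-3.3416, 0.0161]  P^-=[0.3424 0.0412; 0.0412 0.3864]  S=[0.5130]  K=[0.6748; 0.1481]  nu=[5.0802]  x^+=[0.0863, 0.7684]  P^+=[0.1089 -0.0101; -0.0101 0.3751]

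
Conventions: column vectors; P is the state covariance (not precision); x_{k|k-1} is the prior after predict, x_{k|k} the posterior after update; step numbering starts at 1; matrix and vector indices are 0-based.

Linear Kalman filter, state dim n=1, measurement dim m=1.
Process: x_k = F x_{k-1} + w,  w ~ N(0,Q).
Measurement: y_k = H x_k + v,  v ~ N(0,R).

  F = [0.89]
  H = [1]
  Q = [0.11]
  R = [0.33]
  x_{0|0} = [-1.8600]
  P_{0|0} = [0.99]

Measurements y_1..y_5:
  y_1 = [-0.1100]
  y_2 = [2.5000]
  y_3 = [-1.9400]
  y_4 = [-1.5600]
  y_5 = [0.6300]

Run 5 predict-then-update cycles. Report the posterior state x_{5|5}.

step 1: x^-=[-1.6554]  P^-=[0.8942]  S=[1.2242]  K=[0.7304]  nu=[1.5454]  x^+=[-0.5266]  P^+=[0.2410]
step 2: x^-=[-0.4687]  P^-=[0.3009]  S=[0.6309]  K=[0.4770]  nu=[2.9687]  x^+=[0.9473]  P^+=[0.1574]
step 3: x^-=[0.8431]  P^-=[0.2347]  S=[0.5647]  K=[0.4156]  nu=[-2.7831]  x^+=[-0.3136]  P^+=[0.1371]
step 4: x^-=[-0.2791]  P^-=[0.2186]  S=[0.5486]  K=[0.3985]  nu=[-1.2809]  x^+=[-0.7895]  P^+=[0.1315]
step 5: x^-=[-0.7027]  P^-=[0.2142]  S=[0.5442]  K=[0.3936]  nu=[1.3327]  x^+=[-0.1782]  P^+=[0.1299]

x_post = [-0.1782]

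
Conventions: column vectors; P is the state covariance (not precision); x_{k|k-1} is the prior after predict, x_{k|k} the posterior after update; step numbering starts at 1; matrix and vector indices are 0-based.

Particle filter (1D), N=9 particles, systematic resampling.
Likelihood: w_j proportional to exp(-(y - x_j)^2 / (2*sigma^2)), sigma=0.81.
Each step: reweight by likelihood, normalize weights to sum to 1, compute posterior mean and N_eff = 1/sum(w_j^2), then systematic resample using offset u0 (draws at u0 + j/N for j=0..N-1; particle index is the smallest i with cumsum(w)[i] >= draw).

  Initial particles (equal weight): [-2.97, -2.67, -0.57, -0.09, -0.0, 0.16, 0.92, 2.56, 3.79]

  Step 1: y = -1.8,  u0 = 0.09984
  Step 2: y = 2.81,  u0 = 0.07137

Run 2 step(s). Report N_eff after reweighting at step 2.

N_eff = 1.7883

step 1: w=[0.2382, 0.3797, 0.2134, 0.0728, 0.0572, 0.0362, 0.0024, 0.0000, 0.0000]  mean=-1.8415  Neff=3.9005  idx=[0, 0, 1, 1, 1, 2, 2, 3, 5]
step 2: w=[0.0000, 0.0000, 0.0000, 0.0000, 0.0000, 0.0246, 0.0246, 0.2451, 0.7056]  mean=0.0627  Neff=1.7883  idx=[7, 7, 7, 8, 8, 8, 8, 8, 8]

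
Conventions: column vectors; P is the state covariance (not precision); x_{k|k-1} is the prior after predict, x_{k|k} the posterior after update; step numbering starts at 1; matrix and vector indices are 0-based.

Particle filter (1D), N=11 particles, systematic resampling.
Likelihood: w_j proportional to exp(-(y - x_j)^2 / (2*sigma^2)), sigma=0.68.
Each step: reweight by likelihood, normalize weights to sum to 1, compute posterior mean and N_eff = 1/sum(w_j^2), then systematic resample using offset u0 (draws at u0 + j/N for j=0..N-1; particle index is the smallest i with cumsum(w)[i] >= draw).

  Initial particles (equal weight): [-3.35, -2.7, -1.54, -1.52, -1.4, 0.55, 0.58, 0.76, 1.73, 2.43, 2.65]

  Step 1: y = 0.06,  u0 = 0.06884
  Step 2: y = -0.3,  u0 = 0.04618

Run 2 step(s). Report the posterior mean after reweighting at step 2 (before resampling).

post_mean = 0.4825

step 1: w=[0.0000, 0.0001, 0.0263, 0.0282, 0.0418, 0.3229, 0.3125, 0.2465, 0.0205, 0.0010, 0.0003]  mean=0.4428  Neff=3.7546  idx=[4, 5, 5, 5, 6, 6, 6, 6, 7, 7, 7]
step 2: w=[0.0634, 0.1073, 0.1073, 0.1073, 0.1015, 0.1015, 0.1015, 0.1015, 0.0696, 0.0696, 0.0696]  mean=0.4825  Neff=10.6054  idx=[0, 1, 2, 3, 4, 5, 6, 6, 7, 9, 10]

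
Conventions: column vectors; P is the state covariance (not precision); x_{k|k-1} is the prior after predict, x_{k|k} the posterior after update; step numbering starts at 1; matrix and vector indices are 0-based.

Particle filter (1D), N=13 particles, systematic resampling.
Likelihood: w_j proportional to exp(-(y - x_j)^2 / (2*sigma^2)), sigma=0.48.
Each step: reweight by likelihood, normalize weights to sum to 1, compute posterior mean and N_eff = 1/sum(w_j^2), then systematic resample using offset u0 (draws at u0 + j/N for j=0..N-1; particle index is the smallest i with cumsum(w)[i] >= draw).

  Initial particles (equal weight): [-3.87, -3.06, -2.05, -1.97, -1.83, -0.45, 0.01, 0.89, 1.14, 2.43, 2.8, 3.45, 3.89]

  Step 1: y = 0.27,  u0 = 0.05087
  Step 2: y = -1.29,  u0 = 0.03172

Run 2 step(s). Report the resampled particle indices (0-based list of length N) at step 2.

step 1: w=[0.0000, 0.0000, 0.0000, 0.0000, 0.0000, 0.1788, 0.4755, 0.2391, 0.1065, 0.0000, 0.0000, 0.0000, 0.0000]  mean=0.2585  Neff=3.0619  idx=[5, 5, 6, 6, 6, 6, 6, 6, 7, 7, 7, 8, 8]
step 2: w=[0.3691, 0.3691, 0.0436, 0.0436, 0.0436, 0.0436, 0.0436, 0.0436, 0.0001, 0.0001, 0.0001, 0.0000, 0.0000]  mean=-0.3294  Neff=3.5221  idx=[0, 0, 0, 0, 0, 1, 1, 1, 1, 1, 3, 5, 6]

resampled_idx = [0, 0, 0, 0, 0, 1, 1, 1, 1, 1, 3, 5, 6]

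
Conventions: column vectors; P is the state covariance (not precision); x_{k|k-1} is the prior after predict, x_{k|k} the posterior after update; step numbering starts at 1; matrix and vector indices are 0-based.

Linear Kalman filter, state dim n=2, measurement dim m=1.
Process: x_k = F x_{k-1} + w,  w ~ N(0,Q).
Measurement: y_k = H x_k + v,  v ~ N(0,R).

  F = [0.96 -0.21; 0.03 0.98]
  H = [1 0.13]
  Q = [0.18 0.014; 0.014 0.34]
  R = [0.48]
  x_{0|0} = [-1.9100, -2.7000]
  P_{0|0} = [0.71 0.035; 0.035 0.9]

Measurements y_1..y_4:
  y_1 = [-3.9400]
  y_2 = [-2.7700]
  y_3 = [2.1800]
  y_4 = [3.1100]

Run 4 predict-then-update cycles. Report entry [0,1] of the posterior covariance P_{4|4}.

P_post[0,1] = -0.4134

step 1: x^-=[-1.2666, -2.7033]  P^-=[0.8599 -0.1181; -0.1181 1.2071]  S=[1.3296]  K=[0.6352; 0.0292]  nu=[-2.3220]  x^+=[-2.7415, -2.7712]  P^+=[0.3235 -0.1427; -0.1427 1.2059]
step 2: x^-=[-2.0499, -2.7980]  P^-=[0.5888 -0.3583; -0.3583 1.4901]  S=[1.0009]  K=[0.5418; -0.1644]  nu=[-0.3564]  x^+=[-2.2430, -2.7394]  P^+=[0.2950 -0.2691; -0.2691 1.4630]
step 3: x^-=[-1.5780, -2.7519]  P^-=[0.6249 -0.5301; -0.5301 1.7295]  S=[0.9963]  K=[0.5581; -0.3064]  nu=[4.1157]  x^+=[0.7189, -4.0128]  P^+=[0.3146 -0.3597; -0.3597 1.6360]
step 4: x^-=[1.5328, -3.9109]  P^-=[0.6872 -0.6498; -0.6498 1.8904]  S=[1.0302]  K=[0.5850; -0.3922]  nu=[2.0856]  x^+=[2.7530, -4.7290]  P^+=[0.3346 -0.4134; -0.4134 1.7319]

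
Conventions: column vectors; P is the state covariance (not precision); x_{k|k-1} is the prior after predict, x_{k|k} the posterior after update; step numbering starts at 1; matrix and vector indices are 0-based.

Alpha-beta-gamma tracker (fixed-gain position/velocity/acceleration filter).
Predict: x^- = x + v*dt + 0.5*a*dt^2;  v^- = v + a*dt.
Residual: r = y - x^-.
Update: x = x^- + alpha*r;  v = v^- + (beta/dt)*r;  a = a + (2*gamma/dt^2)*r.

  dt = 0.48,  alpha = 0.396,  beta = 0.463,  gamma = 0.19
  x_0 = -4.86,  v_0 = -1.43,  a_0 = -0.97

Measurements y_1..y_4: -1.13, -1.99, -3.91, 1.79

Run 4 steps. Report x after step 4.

x_post = 1.1288

step 1: x_pred=-5.6581  r=4.5281  x^+=-3.8650  v^+=2.4722  a^+=6.4983
step 2: x_pred=-1.9298  r=-0.0602  x^+=-1.9536  v^+=5.5332  a^+=6.3989
step 3: x_pred=1.4395  r=-5.3495  x^+=-0.6789  v^+=3.4447  a^+=-2.4240
step 4: x_pred=0.6953  r=1.0947  x^+=1.1288  v^+=3.3371  a^+=-0.6185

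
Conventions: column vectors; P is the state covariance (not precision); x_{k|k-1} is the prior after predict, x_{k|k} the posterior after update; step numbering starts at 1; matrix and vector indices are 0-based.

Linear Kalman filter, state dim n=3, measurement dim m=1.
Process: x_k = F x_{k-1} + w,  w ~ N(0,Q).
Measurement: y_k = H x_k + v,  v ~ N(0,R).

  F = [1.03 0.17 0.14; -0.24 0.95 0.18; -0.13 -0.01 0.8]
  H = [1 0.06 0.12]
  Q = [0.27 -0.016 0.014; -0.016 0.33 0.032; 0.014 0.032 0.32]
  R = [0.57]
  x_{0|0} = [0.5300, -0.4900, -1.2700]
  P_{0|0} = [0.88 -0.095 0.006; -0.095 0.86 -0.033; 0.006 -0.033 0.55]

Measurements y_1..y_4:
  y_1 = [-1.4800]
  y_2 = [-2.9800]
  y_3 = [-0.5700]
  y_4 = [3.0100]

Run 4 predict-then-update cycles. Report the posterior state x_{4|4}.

step 1: x^-=[0.2848, -0.8213, -1.0800]  P^-=[1.2061 -0.1744 -0.0402; -0.1744 1.2062 0.1157; -0.0402 0.1157 0.6860]  S=[1.7614]  K=[0.6761; -0.0500; 0.0278]  nu=[-1.5859]  x^+=[-0.7874, -0.7420, -1.1242]  P^+=[0.4010 -0.1148 -0.0734; -0.1148 1.2018 0.1181; -0.0734 0.1181 0.6846]
step 2: x^-=[-1.0945, -0.7183, -0.7895]  P^-=[0.6879 -0.0033 -0.0046; -0.0033 1.5590 0.2510; -0.0046 0.2510 0.7781]  S=[1.2768]  K=[0.5382; 0.0943; 0.0813]  nu=[-1.7476]  x^+=[-2.0350, -0.8830, -0.9317]  P^+=[0.3181 -0.0680 -0.0605; -0.0680 1.5476 0.2412; -0.0605 0.2412 0.7697]
step 3: x^-=[-2.3766, -0.5182, -0.4720]  P^-=[0.6375 0.1412 0.0409; 0.1412 1.8887 0.3422; 0.0409 0.3422 0.8267]  S=[1.2579]  K=[0.5174; 0.2350; 0.1277]  nu=[1.8944]  x^+=[-1.3964, -0.0731, -0.2300]  P^+=[0.3007 -0.0118 -0.0422; -0.0118 1.8193 0.3044; -0.0422 0.3044 0.8062]
step 4: x^-=[-1.4830, 0.2243, -0.0018]  P^-=[0.6556 0.2562 0.0683; 0.2562 2.1284 0.3815; 0.0683 0.3815 0.8451]  S=[1.2980]  K=[0.5232; 0.3310; 0.1484]  nu=[4.4797]  x^+=[0.8609, 1.7071, 0.6629]  P^+=[0.3002 0.0314 -0.0325; 0.0314 1.9862 0.3178; -0.0325 0.3178 0.8165]

x_post = [0.8609, 1.7071, 0.6629]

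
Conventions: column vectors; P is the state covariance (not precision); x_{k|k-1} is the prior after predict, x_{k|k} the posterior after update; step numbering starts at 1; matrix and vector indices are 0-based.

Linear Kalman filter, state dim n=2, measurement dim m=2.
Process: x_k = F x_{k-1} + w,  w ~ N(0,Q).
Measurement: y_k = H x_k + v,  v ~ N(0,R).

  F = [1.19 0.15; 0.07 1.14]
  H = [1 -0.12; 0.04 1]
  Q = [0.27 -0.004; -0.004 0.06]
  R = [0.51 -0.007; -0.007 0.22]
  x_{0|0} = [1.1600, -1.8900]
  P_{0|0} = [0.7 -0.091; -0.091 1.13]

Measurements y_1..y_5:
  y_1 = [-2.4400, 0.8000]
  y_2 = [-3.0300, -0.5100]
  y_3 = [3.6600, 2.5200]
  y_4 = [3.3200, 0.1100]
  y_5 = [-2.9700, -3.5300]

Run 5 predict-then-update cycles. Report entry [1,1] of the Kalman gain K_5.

K[1,1] = 0.4760

step 1: x^-=[1.0969, -2.0734]  P^-=[1.2542 0.1231; 0.1231 1.5175]  S=[1.7565 -0.0164; -0.0164 1.7493]  K=[0.7066 0.1057; -0.0255 0.8700]  nu=[-3.7857, 2.8295]  x^+=[-1.2791, 0.4847]  P^+=[0.3601 0.0039; 0.0039 0.1914]
step 2: x^-=[-1.4494, 0.4631]  P^-=[0.7856 0.0641; 0.0641 0.3112]  S=[1.2847 0.0508; 0.0508 0.5376]  K=[0.6007 0.1208; -0.0023 0.5838]  nu=[-1.5250, -0.9151]  x^+=[-2.4761, -0.0677]  P^+=[0.3067 0.0101; 0.0101 0.1281]
step 3: x^-=[-2.9567, -0.2505]  P^-=[0.7109 0.0573; 0.0573 0.2295]  S=[1.2104 0.0509; 0.0509 0.4553]  K=[0.5764 0.1238; 0.0032 0.5089]  nu=[6.5867, 2.8888]  x^+=[1.1976, 1.2404]  P^+=[0.2945 0.0114; 0.0114 0.1115]
step 4: x^-=[1.6112, 1.4978]  P^-=[0.6936 0.0552; 0.0552 0.2081]  S=[1.1933 0.0507; 0.0507 0.4337]  K=[0.5704 0.1246; 0.0047 0.4845]  nu=[1.8886, -1.4523]  x^+=[2.5074, 0.8032]  P^+=[0.2914 0.0118; 0.0118 0.1061]
step 5: x^-=[3.1043, 1.0912]  P^-=[0.6893 0.0545; 0.0545 0.2012]  S=[1.1891 0.0507; 0.0507 0.4266]  K=[0.5688 0.1248; 0.0052 0.4760]  nu=[-5.9434, -4.7453]  x^+=[-0.8688, -1.1989]  P^+=[0.2907 0.0118; 0.0118 0.1042]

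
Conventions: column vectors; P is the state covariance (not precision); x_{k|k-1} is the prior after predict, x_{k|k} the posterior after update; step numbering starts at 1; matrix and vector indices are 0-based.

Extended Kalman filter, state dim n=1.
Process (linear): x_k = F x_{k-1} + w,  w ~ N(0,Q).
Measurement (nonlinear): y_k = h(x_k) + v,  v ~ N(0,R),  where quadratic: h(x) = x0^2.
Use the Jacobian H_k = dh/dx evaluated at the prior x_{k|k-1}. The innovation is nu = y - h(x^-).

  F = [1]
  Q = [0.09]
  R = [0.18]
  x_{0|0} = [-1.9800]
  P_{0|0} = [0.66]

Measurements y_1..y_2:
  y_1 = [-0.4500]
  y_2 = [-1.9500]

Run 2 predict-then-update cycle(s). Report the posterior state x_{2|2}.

step 1: x^-=[-1.9800]  P^-=[0.7500]  H_jac=[-3.9600]  S=[11.9412]  K=[-0.2487]  nu=[-4.3704]  x^+=[-0.8930]  P^+=[0.0113]
step 2: x^-=[-0.8930]  P^-=[0.1013]  H_jac=[-1.7860]  S=[0.5031]  K=[-0.3596]  nu=[-2.7474]  x^+=[0.0950]  P^+=[0.0362]

x_post = [0.0950]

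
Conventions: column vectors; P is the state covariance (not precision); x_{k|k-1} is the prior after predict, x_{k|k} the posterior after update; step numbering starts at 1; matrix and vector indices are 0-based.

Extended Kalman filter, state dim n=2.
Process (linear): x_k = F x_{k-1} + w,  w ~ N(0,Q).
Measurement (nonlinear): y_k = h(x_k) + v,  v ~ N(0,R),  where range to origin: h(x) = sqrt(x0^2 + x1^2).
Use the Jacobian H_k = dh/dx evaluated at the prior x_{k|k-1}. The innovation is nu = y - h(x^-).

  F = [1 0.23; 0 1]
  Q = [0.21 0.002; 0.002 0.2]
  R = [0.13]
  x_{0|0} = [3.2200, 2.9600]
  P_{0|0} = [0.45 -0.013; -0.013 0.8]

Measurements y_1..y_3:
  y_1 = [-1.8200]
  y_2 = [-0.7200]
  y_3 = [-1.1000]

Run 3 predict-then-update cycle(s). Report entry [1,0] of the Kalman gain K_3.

step 1: x^-=[3.9008, 2.9600]  P^-=[0.6963 0.1730; 0.1730 1.0000]  H_jac=[0.7966 0.6045]  S=[1.1039]  K=[0.5972; 0.6724]  nu=[-6.7167]  x^+=[-0.1106, -1.5565]  P^+=[0.3026 -0.2703; -0.2703 0.5009]
step 2: x^-=[-0.4686, -1.5565]  P^-=[0.4147 -0.1531; -0.1531 0.7009]  H_jac=[-0.2883 -0.9575]  S=[0.7225]  K=[0.0375; -0.8677]  nu=[-2.3455]  x^+=[-0.5565, 0.4787]  P^+=[0.4137 -0.1296; -0.1296 0.1568]
step 3: x^-=[-0.4464, 0.4787]  P^-=[0.5724 -0.0916; -0.0916 0.3568]  H_jac=[-0.6819 0.7314]  S=[0.6784]  K=[-0.6741; 0.4768]  nu=[-1.7546]  x^+=[0.7363, -0.3577]  P^+=[0.2641 0.1264; 0.1264 0.2026]

K[1,0] = 0.4768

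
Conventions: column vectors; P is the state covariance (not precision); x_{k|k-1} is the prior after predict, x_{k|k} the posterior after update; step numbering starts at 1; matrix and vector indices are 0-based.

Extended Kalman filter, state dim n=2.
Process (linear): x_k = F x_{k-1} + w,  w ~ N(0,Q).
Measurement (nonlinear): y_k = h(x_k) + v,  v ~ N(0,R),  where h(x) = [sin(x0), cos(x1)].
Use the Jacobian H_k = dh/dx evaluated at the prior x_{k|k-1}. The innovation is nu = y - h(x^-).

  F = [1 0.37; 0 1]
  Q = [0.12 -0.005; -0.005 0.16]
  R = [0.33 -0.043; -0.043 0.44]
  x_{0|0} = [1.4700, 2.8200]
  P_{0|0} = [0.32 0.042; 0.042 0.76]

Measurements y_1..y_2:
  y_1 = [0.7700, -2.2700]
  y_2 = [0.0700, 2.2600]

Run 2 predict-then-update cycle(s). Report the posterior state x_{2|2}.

step 1: x^-=[2.5134, 2.8200]  P^-=[0.5751 0.3182; 0.3182 0.9200]  H_jac=[-0.8091 0.0000; 0.0000 -0.3161]  S=[0.7065 0.0384; 0.0384 0.5319]  K=[-0.6509 -0.1421; -0.3360 -0.5224]  nu=[0.1823, -1.3213]  x^+=[2.5825, 3.4490]  P^+=[0.2579 0.1093; 0.1093 0.6816]
step 2: x^-=[3.8586, 3.4490]  P^-=[0.5521 0.3565; 0.3565 0.8416]  H_jac=[-0.7537 0.0000; 0.0000 0.3026]  S=[0.6437 -0.1243; -0.1243 0.5171]  K=[-0.6358 0.0558; -0.3380 0.4113]  nu=[0.7272, 3.2131]  x^+=[3.5756, 4.5247]  P^+=[0.2815 0.1714; 0.1714 0.6460]

x_post = [3.5756, 4.5247]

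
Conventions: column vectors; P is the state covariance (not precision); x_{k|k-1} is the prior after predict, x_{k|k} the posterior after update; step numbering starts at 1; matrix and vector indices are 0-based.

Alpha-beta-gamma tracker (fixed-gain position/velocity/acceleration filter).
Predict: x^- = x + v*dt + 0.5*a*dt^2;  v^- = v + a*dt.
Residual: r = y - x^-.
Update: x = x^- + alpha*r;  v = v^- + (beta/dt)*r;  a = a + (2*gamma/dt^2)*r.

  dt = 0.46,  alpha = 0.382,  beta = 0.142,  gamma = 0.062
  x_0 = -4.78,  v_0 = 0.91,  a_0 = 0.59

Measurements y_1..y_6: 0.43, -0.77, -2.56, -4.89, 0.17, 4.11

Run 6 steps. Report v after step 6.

step 1: x_pred=-4.2990  r=4.7290  x^+=-2.4925  v^+=2.6412  a^+=3.3612
step 2: x_pred=-0.9219  r=0.1519  x^+=-0.8639  v^+=4.2343  a^+=3.4503
step 3: x_pred=1.4489  r=-4.0089  x^+=-0.0825  v^+=4.5839  a^+=1.1010
step 4: x_pred=2.1426  r=-7.0326  x^+=-0.5439  v^+=2.9194  a^+=-3.0202
step 5: x_pred=0.4795  r=-0.3095  x^+=0.3613  v^+=1.4346  a^+=-3.2016
step 6: x_pred=0.6825  r=3.4275  x^+=1.9918  v^+=1.0199  a^+=-1.1930

v_post = 1.0199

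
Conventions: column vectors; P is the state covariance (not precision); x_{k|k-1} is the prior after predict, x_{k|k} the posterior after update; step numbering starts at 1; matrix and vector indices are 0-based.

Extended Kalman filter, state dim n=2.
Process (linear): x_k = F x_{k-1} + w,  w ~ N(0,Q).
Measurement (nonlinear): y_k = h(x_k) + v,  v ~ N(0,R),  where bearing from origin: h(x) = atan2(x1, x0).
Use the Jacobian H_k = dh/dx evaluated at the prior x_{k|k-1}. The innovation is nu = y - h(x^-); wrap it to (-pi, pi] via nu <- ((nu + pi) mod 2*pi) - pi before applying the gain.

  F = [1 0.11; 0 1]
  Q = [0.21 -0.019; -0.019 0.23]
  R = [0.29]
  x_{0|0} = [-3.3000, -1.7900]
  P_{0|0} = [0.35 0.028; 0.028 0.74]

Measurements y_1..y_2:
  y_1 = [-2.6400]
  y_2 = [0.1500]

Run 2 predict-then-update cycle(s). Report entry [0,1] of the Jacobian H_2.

step 1: x^-=[-3.4969, -1.7900]  P^-=[0.5751 0.0904; 0.0904 0.9700]  H_jac=[0.1160 -0.2266]  S=[0.3428]  K=[0.1348; -0.6106]  nu=[0.0285]  x^+=[-3.4931, -1.8074]  P^+=[0.5689 0.1186; 0.1186 0.8422]
step 2: x^-=[-3.6919, -1.8074]  P^-=[0.8152 0.1923; 0.1923 1.0722]  H_jac=[0.1070 -0.2185]  S=[0.3415]  K=[0.1323; -0.6257]  nu=[2.8363]  x^+=[-3.3166, -3.5822]  P^+=[0.8092 0.2205; 0.2205 0.9385]

H_jac[0,1] = -0.2185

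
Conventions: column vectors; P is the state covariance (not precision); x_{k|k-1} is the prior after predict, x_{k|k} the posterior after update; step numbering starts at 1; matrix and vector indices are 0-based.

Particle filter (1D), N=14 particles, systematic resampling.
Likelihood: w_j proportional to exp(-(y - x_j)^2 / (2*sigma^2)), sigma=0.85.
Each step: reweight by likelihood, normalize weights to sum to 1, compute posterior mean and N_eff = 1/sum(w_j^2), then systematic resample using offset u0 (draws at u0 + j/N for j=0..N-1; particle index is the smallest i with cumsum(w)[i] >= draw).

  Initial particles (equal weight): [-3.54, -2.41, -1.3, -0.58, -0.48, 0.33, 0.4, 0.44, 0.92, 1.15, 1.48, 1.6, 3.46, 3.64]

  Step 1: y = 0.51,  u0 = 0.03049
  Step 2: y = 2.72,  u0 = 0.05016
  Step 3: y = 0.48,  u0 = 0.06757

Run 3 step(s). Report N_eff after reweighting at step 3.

N_eff = 12.7384

step 1: w=[0.0000, 0.0004, 0.0156, 0.0663, 0.0766, 0.1475, 0.1496, 0.1504, 0.1343, 0.1136, 0.0787, 0.0663, 0.0004, 0.0002]  mean=0.5569  Neff=8.4156  idx=[3, 4, 5, 5, 6, 6, 7, 7, 7, 8, 9, 9, 10, 11]
step 2: w=[0.0004, 0.0006, 0.0137, 0.0137, 0.0172, 0.0172, 0.0195, 0.0195, 0.0195, 0.0756, 0.1293, 0.1293, 0.2457, 0.2989]  mean=1.2568  Neff=5.2367  idx=[5, 9, 9, 10, 11, 11, 12, 12, 12, 12, 13, 13, 13, 13]
step 3: w=[0.1154, 0.1014, 0.1014, 0.0850, 0.0850, 0.0850, 0.0580, 0.0580, 0.0580, 0.0580, 0.0487, 0.0487, 0.0487, 0.0487]  mean=1.1810  Neff=12.7384  idx=[0, 1, 1, 2, 3, 4, 5, 5, 7, 8, 9, 10, 12, 13]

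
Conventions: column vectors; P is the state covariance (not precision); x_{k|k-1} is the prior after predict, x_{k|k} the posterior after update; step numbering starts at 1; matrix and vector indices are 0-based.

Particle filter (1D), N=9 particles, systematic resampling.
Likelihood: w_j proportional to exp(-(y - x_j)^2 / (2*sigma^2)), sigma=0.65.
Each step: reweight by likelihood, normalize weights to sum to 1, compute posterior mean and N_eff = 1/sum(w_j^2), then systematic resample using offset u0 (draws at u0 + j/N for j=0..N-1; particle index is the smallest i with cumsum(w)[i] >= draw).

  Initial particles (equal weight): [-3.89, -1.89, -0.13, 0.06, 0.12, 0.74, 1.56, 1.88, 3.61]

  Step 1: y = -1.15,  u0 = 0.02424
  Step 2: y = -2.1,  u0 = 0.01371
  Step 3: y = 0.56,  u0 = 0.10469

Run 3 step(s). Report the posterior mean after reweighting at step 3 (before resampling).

step 1: w=[0.0001, 0.4529, 0.2528, 0.1531, 0.1284, 0.0126, 0.0001, 0.0000, 0.0000]  mean=-0.8551  Neff=3.2357  idx=[1, 1, 1, 1, 2, 2, 2, 3, 4]
step 2: w=[0.2476, 0.2476, 0.2476, 0.2476, 0.0026, 0.0026, 0.0026, 0.0010, 0.0008]  mean=-1.8725  Neff=4.0786  idx=[0, 0, 0, 1, 1, 2, 2, 3, 3]
step 3: w=[0.1111, 0.1111, 0.1111, 0.1111, 0.1111, 0.1111, 0.1111, 0.1111, 0.1111]  mean=-1.8900  Neff=9.0000  idx=[0, 1, 2, 3, 4, 5, 6, 7, 8]

post_mean = -1.8900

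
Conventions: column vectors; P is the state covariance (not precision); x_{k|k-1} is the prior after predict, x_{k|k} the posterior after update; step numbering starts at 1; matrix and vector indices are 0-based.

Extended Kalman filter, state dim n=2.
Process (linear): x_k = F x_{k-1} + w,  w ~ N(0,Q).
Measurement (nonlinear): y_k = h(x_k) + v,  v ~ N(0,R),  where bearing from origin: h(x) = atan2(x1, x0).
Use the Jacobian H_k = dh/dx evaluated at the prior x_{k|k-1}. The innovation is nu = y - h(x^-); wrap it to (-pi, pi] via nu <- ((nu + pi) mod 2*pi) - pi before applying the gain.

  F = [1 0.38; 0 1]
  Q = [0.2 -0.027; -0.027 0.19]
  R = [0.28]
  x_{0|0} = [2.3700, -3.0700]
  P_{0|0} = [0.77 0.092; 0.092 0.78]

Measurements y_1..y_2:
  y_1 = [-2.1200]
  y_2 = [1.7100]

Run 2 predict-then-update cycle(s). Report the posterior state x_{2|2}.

step 1: x^-=[1.2034, -3.0700]  P^-=[1.1526 0.3614; 0.3614 0.9700]  H_jac=[0.2823 0.1107]  S=[0.4064]  K=[0.8993; 0.5153]  nu=[-0.9228]  x^+=[0.3736, -3.5455]  P^+=[0.8239 0.1731; 0.1731 0.8621]
step 2: x^-=[-0.9737, -3.5455]  P^-=[1.2800 0.4737; 0.4737 1.0521]  H_jac=[0.2623 -0.0720]  S=[0.3556]  K=[0.8481; 0.1363]  nu=[-2.7344]  x^+=[-3.2926, -3.9181]  P^+=[1.0242 0.4326; 0.4326 1.0455]

x_post = [-3.2926, -3.9181]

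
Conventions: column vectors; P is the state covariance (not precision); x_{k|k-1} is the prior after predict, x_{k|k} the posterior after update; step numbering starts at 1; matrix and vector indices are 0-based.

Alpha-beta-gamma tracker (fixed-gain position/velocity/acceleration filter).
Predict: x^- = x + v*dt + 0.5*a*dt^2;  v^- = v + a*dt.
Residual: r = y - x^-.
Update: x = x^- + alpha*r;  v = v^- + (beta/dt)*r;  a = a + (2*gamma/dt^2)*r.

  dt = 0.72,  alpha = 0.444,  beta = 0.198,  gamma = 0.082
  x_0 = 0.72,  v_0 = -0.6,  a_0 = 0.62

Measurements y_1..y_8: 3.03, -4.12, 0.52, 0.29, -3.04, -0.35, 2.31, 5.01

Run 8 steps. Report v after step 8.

v_post = 2.3573

step 1: x_pred=0.4487  r=2.5813  x^+=1.5948  v^+=0.5563  a^+=1.4366
step 2: x_pred=2.3677  r=-6.4877  x^+=-0.5129  v^+=-0.1935  a^+=-0.6158
step 3: x_pred=-0.8118  r=1.3318  x^+=-0.2205  v^+=-0.2706  a^+=-0.1945
step 4: x_pred=-0.4657  r=0.7557  x^+=-0.1302  v^+=-0.2028  a^+=0.0446
step 5: x_pred=-0.2647  r=-2.7753  x^+=-1.4969  v^+=-0.9339  a^+=-0.8334
step 6: x_pred=-2.3854  r=2.0354  x^+=-1.4817  v^+=-0.9743  a^+=-0.1895
step 7: x_pred=-2.2323  r=4.5423  x^+=-0.2155  v^+=0.1384  a^+=1.2475
step 8: x_pred=0.2075  r=4.8025  x^+=2.3398  v^+=2.3573  a^+=2.7668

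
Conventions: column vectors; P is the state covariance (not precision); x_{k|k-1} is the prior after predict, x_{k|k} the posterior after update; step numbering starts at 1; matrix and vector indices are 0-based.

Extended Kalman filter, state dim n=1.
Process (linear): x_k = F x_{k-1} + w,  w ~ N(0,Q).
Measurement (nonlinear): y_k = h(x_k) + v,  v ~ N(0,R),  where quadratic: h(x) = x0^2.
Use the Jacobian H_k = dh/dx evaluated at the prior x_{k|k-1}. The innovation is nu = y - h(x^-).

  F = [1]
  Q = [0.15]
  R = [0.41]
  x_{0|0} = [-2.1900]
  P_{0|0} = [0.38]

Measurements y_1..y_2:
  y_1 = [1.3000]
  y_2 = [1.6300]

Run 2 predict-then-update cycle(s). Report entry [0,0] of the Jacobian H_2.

step 1: x^-=[-2.1900]  P^-=[0.5300]  H_jac=[-4.3800]  S=[10.5777]  K=[-0.2195]  nu=[-3.4961]  x^+=[-1.4227]  P^+=[0.0205]
step 2: x^-=[-1.4227]  P^-=[0.1705]  H_jac=[-2.8455]  S=[1.7909]  K=[-0.2710]  nu=[-0.3942]  x^+=[-1.3159]  P^+=[0.0390]

H_jac[0,0] = -2.8455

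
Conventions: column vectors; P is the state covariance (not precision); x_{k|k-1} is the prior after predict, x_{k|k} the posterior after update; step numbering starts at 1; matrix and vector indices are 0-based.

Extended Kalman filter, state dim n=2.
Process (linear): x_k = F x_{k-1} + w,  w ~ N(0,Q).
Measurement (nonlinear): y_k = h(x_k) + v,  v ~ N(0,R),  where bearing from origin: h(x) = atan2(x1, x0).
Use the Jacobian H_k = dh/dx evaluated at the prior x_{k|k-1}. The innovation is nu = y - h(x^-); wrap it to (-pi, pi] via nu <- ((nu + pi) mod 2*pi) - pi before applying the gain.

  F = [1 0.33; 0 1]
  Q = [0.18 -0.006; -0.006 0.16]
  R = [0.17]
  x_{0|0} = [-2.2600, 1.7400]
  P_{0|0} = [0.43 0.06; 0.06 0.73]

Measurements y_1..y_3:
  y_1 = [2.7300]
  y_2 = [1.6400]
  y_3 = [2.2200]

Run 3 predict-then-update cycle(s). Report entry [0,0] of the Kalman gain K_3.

step 1: x^-=[-1.6858, 1.7400]  P^-=[0.7291 0.2949; 0.2949 0.8900]  H_jac=[-0.2964 -0.2872]  S=[0.3577]  K=[-0.8410; -0.9590]  nu=[0.3896]  x^+=[-2.0135, 1.3664]  P^+=[0.4761 0.0064; 0.0064 0.5610]
step 2: x^-=[-1.5626, 1.3664]  P^-=[0.7214 0.1855; 0.1855 0.7210]  H_jac=[-0.3171 -0.3627]  S=[0.3801]  K=[-0.7790; -0.8428]  nu=[-0.7831]  x^+=[-0.9526, 2.0264]  P^+=[0.4908 -0.0640; -0.0640 0.4510]
step 3: x^-=[-0.2839, 2.0264]  P^-=[0.6777 0.0788; 0.0788 0.6110]  H_jac=[-0.4840 -0.0678]  S=[0.3367]  K=[-0.9899; -0.2364]  nu=[0.5100]  x^+=[-0.7887, 1.9058]  P^+=[0.3477 0.0001; 0.0001 0.5922]

K[0,0] = -0.9899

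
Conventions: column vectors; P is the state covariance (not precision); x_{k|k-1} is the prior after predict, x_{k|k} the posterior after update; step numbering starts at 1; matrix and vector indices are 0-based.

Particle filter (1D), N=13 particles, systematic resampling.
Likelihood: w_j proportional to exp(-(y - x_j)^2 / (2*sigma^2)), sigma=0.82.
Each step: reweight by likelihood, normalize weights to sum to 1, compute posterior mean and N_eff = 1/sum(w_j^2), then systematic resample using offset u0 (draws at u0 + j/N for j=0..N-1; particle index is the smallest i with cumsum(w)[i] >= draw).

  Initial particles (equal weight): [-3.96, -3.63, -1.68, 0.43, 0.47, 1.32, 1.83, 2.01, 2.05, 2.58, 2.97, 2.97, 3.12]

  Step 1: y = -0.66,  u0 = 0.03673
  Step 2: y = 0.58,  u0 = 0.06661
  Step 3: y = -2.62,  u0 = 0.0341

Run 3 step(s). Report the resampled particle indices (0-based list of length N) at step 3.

step 1: w=[0.0002, 0.0011, 0.3450, 0.3091, 0.2894, 0.0405, 0.0074, 0.0037, 0.0032, 0.0003, 0.0000, 0.0000, 0.0000]  mean=-0.2332  Neff=3.3333  idx=[2, 2, 2, 2, 2, 3, 3, 3, 3, 4, 4, 4, 5]
step 2: w=[0.0029, 0.0029, 0.0029, 0.0029, 0.0029, 0.1280, 0.1280, 0.1280, 0.1280, 0.1290, 0.1290, 0.1290, 0.0866]  mean=0.4918  Neff=8.1332  idx=[5, 6, 6, 7, 7, 8, 9, 9, 10, 10, 11, 11, 12]
step 3: w=[0.0908, 0.0908, 0.0908, 0.0908, 0.0908, 0.0908, 0.0757, 0.0757, 0.0757, 0.0757, 0.0757, 0.0757, 0.0009]  mean=0.4490  Neff=11.9224  idx=[0, 1, 2, 2, 3, 4, 5, 6, 7, 8, 9, 10, 11]

resampled_idx = [0, 1, 2, 2, 3, 4, 5, 6, 7, 8, 9, 10, 11]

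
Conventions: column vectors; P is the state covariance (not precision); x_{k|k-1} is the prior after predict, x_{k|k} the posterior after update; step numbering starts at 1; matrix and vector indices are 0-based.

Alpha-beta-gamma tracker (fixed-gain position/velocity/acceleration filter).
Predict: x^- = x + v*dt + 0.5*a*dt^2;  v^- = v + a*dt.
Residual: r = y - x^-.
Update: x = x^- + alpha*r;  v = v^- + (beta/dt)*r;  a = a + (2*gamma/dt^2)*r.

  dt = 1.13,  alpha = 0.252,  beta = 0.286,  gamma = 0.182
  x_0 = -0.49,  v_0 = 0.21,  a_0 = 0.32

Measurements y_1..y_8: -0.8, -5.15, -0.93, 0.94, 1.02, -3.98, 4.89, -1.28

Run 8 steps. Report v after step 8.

v_post = 4.3961

step 1: x_pred=-0.0484  r=-0.7516  x^+=-0.2378  v^+=0.3814  a^+=0.1057
step 2: x_pred=0.2607  r=-5.4107  x^+=-1.1028  v^+=-0.8686  a^+=-1.4366
step 3: x_pred=-3.0015  r=2.0715  x^+=-2.4795  v^+=-1.9677  a^+=-0.8461
step 4: x_pred=-5.2432  r=6.1832  x^+=-3.6850  v^+=-1.3589  a^+=0.9165
step 5: x_pred=-4.6354  r=5.6554  x^+=-3.2102  v^+=1.1081  a^+=2.5286
step 6: x_pred=-0.3436  r=-3.6364  x^+=-1.2600  v^+=3.0452  a^+=1.4920
step 7: x_pred=3.1336  r=1.7564  x^+=3.5762  v^+=5.1757  a^+=1.9927
step 8: x_pred=10.6970  r=-11.9770  x^+=7.6788  v^+=4.3961  a^+=-1.4215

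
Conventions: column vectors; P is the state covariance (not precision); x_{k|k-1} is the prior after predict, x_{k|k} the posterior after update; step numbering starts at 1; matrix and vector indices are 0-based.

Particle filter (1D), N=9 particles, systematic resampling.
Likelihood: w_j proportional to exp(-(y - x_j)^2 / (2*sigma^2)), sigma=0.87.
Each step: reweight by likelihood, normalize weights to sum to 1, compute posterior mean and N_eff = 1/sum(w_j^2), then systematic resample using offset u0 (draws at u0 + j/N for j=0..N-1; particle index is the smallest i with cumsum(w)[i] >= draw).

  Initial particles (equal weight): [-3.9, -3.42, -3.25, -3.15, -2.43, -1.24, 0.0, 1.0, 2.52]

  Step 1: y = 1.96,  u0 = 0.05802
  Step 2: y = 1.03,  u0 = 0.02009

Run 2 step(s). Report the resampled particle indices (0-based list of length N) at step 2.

resampled_idx = [0, 0, 1, 1, 2, 2, 3, 4, 6]

step 1: w=[0.0000, 0.0000, 0.0000, 0.0000, 0.0000, 0.0008, 0.0550, 0.3785, 0.5656]  mean=1.8030  Neff=2.1446  idx=[7, 7, 7, 7, 8, 8, 8, 8, 8]
step 2: w=[0.1940, 0.1940, 0.1940, 0.1940, 0.0448, 0.0448, 0.0448, 0.0448, 0.0448]  mean=1.3404  Neff=6.2268  idx=[0, 0, 1, 1, 2, 2, 3, 4, 6]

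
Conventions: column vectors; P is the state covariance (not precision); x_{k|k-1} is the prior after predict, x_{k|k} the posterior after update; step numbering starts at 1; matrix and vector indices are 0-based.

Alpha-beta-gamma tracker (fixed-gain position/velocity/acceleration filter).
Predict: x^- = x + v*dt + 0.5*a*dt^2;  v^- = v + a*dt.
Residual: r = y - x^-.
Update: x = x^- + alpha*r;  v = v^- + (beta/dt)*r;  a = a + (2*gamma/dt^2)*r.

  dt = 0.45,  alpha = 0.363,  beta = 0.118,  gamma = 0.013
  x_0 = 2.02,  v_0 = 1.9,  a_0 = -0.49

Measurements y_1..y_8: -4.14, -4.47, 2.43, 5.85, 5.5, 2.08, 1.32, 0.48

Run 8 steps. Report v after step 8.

step 1: x_pred=2.8254  r=-6.9654  x^+=0.2970  v^+=-0.1470  a^+=-1.3843
step 2: x_pred=0.0906  r=-4.5606  x^+=-1.5649  v^+=-1.9658  a^+=-1.9699
step 3: x_pred=-2.6489  r=5.0789  x^+=-0.8053  v^+=-1.5205  a^+=-1.3178
step 4: x_pred=-1.6229  r=7.4729  x^+=1.0898  v^+=-0.1539  a^+=-0.3583
step 5: x_pred=0.9842  r=4.5158  x^+=2.6234  v^+=0.8690  a^+=0.2215
step 6: x_pred=3.0369  r=-0.9569  x^+=2.6896  v^+=0.7178  a^+=0.0986
step 7: x_pred=3.0225  r=-1.7025  x^+=2.4045  v^+=0.3157  a^+=-0.1199
step 8: x_pred=2.5344  r=-2.0544  x^+=1.7887  v^+=-0.2770  a^+=-0.3837

v_post = -0.2770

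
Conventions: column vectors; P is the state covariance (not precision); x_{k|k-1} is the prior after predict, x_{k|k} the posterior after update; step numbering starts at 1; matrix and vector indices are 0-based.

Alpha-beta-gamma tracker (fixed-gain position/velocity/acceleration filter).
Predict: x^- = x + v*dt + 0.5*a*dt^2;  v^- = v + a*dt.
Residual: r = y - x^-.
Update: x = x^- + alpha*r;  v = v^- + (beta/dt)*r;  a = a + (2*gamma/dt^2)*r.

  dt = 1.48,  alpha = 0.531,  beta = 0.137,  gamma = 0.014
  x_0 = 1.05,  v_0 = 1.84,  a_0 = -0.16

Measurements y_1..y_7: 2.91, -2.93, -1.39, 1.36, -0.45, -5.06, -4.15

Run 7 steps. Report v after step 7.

v_post = -1.8192

step 1: x_pred=3.5980  r=-0.6880  x^+=3.2327  v^+=1.5395  a^+=-0.1688
step 2: x_pred=5.3263  r=-8.2563  x^+=0.9422  v^+=0.5254  a^+=-0.2743
step 3: x_pred=1.4194  r=-2.8094  x^+=-0.0724  v^+=-0.1406  a^+=-0.3102
step 4: x_pred=-0.6203  r=1.9803  x^+=0.4312  v^+=-0.4165  a^+=-0.2849
step 5: x_pred=-0.4972  r=0.0472  x^+=-0.4722  v^+=-0.8338  a^+=-0.2843
step 6: x_pred=-2.0176  r=-3.0424  x^+=-3.6331  v^+=-1.5363  a^+=-0.3232
step 7: x_pred=-6.2608  r=2.1108  x^+=-5.1399  v^+=-1.8192  a^+=-0.2962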